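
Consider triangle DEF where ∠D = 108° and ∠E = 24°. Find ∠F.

By the triangle angle sum property, the three interior angles of any triangle add up to 180°.
We know angle D = 108° and angle E = 24°, so their sum is 132°.
Therefore angle F = 180° - 132° = 48°.

48 degrees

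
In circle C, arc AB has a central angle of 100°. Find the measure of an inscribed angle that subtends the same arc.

Inscribed angle = 100° / 2 = 50° (inscribed angle theorem).

50°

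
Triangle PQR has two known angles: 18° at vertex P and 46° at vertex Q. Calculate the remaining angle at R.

The interior angles sum to 180°: angle R = 180 - 18 - 46 = 116°.
The triangle is obtuse (angles 18°, 46°, 116°).

116 degrees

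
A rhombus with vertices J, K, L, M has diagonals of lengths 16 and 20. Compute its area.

Area = (16 * 20) / 2 = 320 / 2 = 160

160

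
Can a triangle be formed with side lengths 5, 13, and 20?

The longest side is 20. The other two sides sum to 5 + 13 = 18.
Since 18 ≤ 20, the two shorter sides cannot reach around to close the triangle.

No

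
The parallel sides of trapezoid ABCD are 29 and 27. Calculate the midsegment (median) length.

The midsegment (median) of a trapezoid connects the midpoints of the non-parallel sides.
Its length is the average of the two bases: (29 + 27) / 2 = 28.

28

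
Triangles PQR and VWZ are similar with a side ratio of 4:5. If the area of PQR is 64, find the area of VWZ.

For similar figures, the area ratio equals the square of the side ratio.
Side ratio (PQR to VWZ) = 4:5, so area ratio = 4^2:5^2 = 16:25.
If the area of PQR is 64, then the area of VWZ = 64 * (25/16) = 100.

100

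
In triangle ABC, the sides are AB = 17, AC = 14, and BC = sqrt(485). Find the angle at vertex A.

By the inverse law of cosines: cos(A) = (AB² + AC² - BC²) / (2 × AB × AC)
cos(A) = (17² + 14² - (sqrt(485))²) / (2 × 17 × 14)
cos(A) = (289 + 196 - (485)) / 476
cos(A) = 0
A = arccos(0) = 90°

90°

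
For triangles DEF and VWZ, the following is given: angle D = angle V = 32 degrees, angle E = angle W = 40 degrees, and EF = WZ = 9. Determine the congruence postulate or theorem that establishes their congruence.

The given information provides:
angle D = angle V = 32 degrees, angle E = angle W = 40 degrees, and EF = WZ = 9
This matches the AAS congruence theorem.
Two pairs of corresponding angles and a non-included side are equal (Angle-Angle-Side).

AAS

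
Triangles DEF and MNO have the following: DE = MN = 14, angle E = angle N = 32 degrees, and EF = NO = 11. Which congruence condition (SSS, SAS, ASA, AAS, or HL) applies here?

The given information matches SAS: Two pairs of corresponding sides and the included angle are equal (Side-Angle-Side).

SAS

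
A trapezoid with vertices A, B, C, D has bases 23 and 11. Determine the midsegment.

The midsegment of a trapezoid = (base1 + base2) / 2
midsegment = (23 + 11) / 2
midsegment = 34 / 2
midsegment = 17

17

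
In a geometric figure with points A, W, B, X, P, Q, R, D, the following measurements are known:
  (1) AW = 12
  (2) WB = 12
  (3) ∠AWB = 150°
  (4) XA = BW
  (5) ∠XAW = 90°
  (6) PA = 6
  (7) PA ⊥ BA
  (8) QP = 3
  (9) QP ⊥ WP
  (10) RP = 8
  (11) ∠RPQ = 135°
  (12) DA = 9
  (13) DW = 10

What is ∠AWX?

From the given relations: XA = BW = 12.
Step 1: By the law of cosines on triangle WAX: WX² = 12² + 12² − 2·12·12·cos(90°) = 288, so WX = 12·√2.
Step 2: By the inverse law of cosines on triangle AWX: cos(∠AWX) = (12² + (12·√2)² − 12²) / (2·12·12·√2) = 288/407.29 = 0.7071, so ∠AWX = 45°.

Therefore, the measure of angle ∠AWX = 45°.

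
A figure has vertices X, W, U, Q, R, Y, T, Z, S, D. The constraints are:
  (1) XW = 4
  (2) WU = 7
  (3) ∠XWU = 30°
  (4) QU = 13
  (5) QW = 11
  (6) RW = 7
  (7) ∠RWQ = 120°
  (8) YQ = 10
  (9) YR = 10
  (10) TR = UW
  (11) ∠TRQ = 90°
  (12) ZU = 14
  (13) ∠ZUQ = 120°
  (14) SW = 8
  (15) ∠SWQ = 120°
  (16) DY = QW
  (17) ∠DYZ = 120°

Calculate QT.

From the given relations: TR = UW = 7.
Step 1: By the law of cosines on triangle QWR: QR² = 11² + 7² − 2·11·7·cos(120°) = 247, so QR ≈ 15.72.
Step 2: By the law of cosines on triangle QRT: QT² = 15.72² + 7² − 2·15.72·7·cos(90°) = 296, so QT = 2·√74.

Therefore, the length of QT = 2·√74.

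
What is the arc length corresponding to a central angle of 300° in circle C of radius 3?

Arc length = 2π(3)(5/6) = 5*pi

5*pi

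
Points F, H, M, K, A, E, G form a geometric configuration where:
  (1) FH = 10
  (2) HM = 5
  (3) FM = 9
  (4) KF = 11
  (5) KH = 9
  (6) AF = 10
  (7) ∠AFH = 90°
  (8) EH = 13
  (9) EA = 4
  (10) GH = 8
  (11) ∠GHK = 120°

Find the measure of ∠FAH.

Step 1: By the law of cosines on triangle AFH: AH² = 10² + 10² − 2·10·10·cos(90°) = 200, so AH = 10·√2.
Step 2: By the inverse law of cosines on triangle FAH: cos(∠FAH) = (10² + (10·√2)² − 10²) / (2·10·10·√2) = 200/282.84 = 0.7071, so ∠FAH = 45°.

Therefore, the measure of angle ∠FAH = 45°.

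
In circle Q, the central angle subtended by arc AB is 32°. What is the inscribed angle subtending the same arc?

An inscribed angle intercepts an arc from a point on the circle, while the central angle intercepts the same arc from the center.
The inscribed angle is always half the central angle: 32° / 2 = 16°.

16°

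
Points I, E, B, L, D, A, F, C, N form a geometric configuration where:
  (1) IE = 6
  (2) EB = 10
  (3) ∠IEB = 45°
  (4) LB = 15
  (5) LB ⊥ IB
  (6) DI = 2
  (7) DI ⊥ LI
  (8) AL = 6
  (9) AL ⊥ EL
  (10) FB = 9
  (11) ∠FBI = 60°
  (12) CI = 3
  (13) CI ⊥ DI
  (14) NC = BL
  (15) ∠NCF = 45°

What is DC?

Step 1: By the law of cosines on triangle DIC: DC² = 2² + 3² − 2·2·3·cos(90°) = 13, so DC = √13.

Therefore, the length of DC = √13.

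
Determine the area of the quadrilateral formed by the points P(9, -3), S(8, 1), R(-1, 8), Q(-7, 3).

The Shoelace formula works by pairing each vertex with the next (cycling back to the first).
For each pair, compute x_i*y_(i+1) - x_(i+1)*y_i:
  (9*1 - 8*-3) = 33
  (8*8 - -1*1) = 65
  (-1*3 - -7*8) = 53
  (-7*-3 - 9*3) = -6
Taking half the absolute value of the total: Area = (1/2)(145) = 145/2.

145/2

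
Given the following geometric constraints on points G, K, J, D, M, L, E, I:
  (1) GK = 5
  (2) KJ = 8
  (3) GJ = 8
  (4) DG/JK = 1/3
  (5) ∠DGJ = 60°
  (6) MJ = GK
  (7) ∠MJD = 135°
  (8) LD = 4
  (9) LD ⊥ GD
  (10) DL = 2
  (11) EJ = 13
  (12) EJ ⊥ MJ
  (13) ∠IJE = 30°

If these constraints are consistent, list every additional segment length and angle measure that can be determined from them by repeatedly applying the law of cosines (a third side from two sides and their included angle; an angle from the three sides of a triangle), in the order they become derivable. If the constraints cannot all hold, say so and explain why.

These constraints are not satisfiable: (8) LD = 4 and (10) DL = 2 assign two different lengths to the same segment. No planar figure meets all of them, so nothing further can be derived.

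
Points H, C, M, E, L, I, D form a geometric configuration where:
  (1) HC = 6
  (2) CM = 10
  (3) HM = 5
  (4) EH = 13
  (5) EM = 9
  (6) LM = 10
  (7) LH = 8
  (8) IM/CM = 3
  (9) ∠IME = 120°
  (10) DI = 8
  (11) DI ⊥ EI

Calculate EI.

From the given relations: IM = 3·CM = 3·10 = 30.
Step 1: By the law of cosines on triangle EMI: EI² = 9² + 30² − 2·9·30·cos(120°) = 1251, so EI = 3·√139.

Therefore, the length of EI = 3·√139.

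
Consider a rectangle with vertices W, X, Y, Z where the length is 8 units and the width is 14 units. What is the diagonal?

Using the Pythagorean theorem:
d² = 8² + 14² = 64 + 196 = 260
d = sqrt(260) = 2*sqrt(65)

2*sqrt(65)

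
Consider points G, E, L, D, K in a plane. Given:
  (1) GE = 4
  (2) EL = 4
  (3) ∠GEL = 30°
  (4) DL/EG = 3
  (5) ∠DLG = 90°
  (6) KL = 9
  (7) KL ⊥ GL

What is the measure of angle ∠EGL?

Step 1: By the law of cosines on triangle GEL: GL² = 4² + 4² − 2·4·4·cos(30°) = 4.29, so GL ≈ 2.07.
Step 2: By the inverse law of cosines on triangle EGL: cos(∠EGL) = (4² + 2.07² − 4²) / (2·4·2.07) = 4.29/16.56 = 0.2588, so ∠EGL = 75°.

Therefore, the measure of angle ∠EGL = 75°.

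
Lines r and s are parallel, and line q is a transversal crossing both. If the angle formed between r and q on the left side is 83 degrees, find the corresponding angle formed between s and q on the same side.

Corresponding angles formed by parallel lines and a transversal are equal.
The given angle is 83 degrees.
The corresponding angle = 83 degrees.

83 degrees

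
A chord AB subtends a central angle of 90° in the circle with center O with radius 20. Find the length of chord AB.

Chord = 2(20) sin(45°) = 20*sqrt(2)

20*sqrt(2)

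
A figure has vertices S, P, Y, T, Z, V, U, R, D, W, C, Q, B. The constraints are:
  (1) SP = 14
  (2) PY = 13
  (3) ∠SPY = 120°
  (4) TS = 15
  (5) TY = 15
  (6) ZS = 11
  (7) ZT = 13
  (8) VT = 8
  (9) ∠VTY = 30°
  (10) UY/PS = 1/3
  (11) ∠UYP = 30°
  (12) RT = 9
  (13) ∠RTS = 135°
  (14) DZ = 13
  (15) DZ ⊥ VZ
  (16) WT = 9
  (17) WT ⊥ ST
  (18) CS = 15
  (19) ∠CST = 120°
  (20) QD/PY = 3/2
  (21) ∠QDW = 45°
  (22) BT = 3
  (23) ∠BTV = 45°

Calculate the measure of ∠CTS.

Step 1: By the law of cosines on triangle TSC: TC² = 15² + 15² − 2·15·15·cos(120°) = 675, so TC = 15·√3.
Step 2: By the inverse law of cosines on triangle CTS: cos(∠CTS) = ((15·√3)² + 15² − 15²) / (2·15·√3·15) = 675/779.42 = 0.866, so ∠CTS = 30°.

Therefore, the measure of angle ∠CTS = 30°.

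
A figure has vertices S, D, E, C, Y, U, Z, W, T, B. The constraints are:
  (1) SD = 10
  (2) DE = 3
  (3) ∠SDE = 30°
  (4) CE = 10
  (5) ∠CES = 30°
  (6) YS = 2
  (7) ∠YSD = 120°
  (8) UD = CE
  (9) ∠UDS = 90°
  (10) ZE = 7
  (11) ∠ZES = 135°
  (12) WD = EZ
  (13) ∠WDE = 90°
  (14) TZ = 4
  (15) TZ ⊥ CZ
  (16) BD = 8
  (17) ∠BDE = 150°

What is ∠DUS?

From the given relations: UD = CE = 10.
Step 1: By the law of cosines on triangle UDS: US² = 10² + 10² − 2·10·10·cos(90°) = 200, so US = 10·√2.
Step 2: By the inverse law of cosines on triangle DUS: cos(∠DUS) = (10² + (10·√2)² − 10²) / (2·10·10·√2) = 200/282.84 = 0.7071, so ∠DUS = 45°.

Therefore, the measure of angle ∠DUS = 45°.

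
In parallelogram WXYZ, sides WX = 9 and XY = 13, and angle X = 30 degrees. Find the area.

Area = 9 * 13 * sin(30°) = 117 * 1/2 = 117/2

117/2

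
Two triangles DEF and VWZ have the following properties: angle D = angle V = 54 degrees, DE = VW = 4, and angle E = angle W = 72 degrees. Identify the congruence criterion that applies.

Consider the given information: angle D = angle V = 54 degrees, DE = VW = 4, and angle E = angle W = 72 degrees
This is not SSS or HL: SSS requires all three pairs of sides, but we don't have that. HL only applies to right triangles with matching hypotenuse and leg.
The correct criterion is ASA. Two pairs of corresponding angles and the included side are equal (Angle-Side-Angle).

ASA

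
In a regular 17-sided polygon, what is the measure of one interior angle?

Each interior angle of a regular n-gon is (n - 2) * 180 / n.
For n = 17: (17 - 2) * 180 / 17 = 2700/17 = 2700/17 degrees.

2700/17 degrees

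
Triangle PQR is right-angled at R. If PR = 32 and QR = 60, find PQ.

PQ = sqrt(32^2 + 60^2) = sqrt(4624) = 68

68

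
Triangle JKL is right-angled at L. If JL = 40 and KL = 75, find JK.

JK = sqrt(40^2 + 75^2) = sqrt(7225) = 85

85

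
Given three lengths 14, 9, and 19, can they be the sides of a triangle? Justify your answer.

For three segments to close into a triangle, no single side can be as long as the other two combined.
The longest side is 19, and 9 + 14 = 23 > 19.
A triangle can be formed.

Yes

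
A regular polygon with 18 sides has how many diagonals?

Total line segments between 18 vertices = C(18,2) = 153.
Subtract the 18 sides: 153 - 18 = 135 diagonals.

135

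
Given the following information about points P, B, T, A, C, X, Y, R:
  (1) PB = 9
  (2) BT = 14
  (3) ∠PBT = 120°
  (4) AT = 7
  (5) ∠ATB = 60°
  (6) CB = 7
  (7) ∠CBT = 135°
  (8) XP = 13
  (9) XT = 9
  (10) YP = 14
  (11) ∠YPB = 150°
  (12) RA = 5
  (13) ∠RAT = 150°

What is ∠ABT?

Step 1: By the law of cosines on triangle BTA: BA² = 14² + 7² − 2·14·7·cos(60°) = 147, so BA = 7·√3.
Step 2: By the inverse law of cosines on triangle ABT: cos(∠ABT) = ((7·√3)² + 14² − 7²) / (2·7·√3·14) = 294/339.48 = 0.866, so ∠ABT = 30°.

Therefore, the measure of angle ∠ABT = 30°.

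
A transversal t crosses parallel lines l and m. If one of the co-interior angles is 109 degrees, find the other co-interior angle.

Co-interior angles sum to 180: 180 - 109 = 71 degrees.

71 degrees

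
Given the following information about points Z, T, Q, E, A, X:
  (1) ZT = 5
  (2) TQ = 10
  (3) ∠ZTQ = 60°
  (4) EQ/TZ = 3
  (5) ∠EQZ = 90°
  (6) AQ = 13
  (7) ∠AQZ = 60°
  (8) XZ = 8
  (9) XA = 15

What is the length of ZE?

From the given relations: EQ = 3·TZ = 3·5 = 15.
Step 1: By the law of cosines on triangle ZTQ: ZQ² = 5² + 10² − 2·5·10·cos(60°) = 75, so ZQ = 5·√3.
Step 2: By the law of cosines on triangle ZQE: ZE² = (5·√3)² + 15² − 2·5·√3·15·cos(90°) = 300, so ZE = 10·√3.

Therefore, the length of ZE = 10·√3.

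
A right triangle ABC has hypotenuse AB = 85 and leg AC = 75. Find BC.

By the Pythagorean theorem: BC^2 = AB^2 - AC^2
BC^2 = 85^2 - 75^2 = 7225 - 5625 = 1600
BC = sqrt(1600) = 40

40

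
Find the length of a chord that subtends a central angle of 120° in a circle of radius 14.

Chord = 2(14) sin(60°) = 14*sqrt(3)

14*sqrt(3)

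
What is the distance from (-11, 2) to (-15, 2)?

The horizontal distance is |-15 - -11| = 4 and the vertical distance is |2 - 2| = 0.
By the Pythagorean theorem, d = sqrt(4^2 + 0^2) = sqrt(16) = 4.

4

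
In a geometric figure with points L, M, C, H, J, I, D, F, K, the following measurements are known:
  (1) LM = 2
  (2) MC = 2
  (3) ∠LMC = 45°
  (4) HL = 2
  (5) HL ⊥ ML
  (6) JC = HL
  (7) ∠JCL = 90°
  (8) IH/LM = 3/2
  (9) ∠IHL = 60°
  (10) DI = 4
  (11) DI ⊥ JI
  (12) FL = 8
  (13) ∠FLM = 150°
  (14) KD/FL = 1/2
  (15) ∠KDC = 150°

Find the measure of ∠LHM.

Step 1: By the law of cosines on triangle HLM: HM² = 2² + 2² − 2·2·2·cos(90°) = 8, so HM = 2·√2.
Step 2: By the inverse law of cosines on triangle LHM: cos(∠LHM) = (2² + (2·√2)² − 2²) / (2·2·2·√2) = 8/11.31 = 0.7071, so ∠LHM = 45°.

Therefore, the measure of angle ∠LHM = 45°.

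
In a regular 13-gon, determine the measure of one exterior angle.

Each exterior angle of a regular n-gon is 360 / n.
For n = 13: 360 / 13 = 360/13 degrees.

360/13 degrees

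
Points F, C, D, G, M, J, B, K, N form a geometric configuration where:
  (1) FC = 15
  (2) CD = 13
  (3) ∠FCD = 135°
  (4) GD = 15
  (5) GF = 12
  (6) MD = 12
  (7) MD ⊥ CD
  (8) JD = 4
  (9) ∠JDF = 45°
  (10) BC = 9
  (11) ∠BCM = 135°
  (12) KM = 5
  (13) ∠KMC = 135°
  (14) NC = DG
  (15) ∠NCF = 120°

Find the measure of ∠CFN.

From the given relations: NC = DG = 15.
Step 1: By the law of cosines on triangle FCN: FN² = 15² + 15² − 2·15·15·cos(120°) = 675, so FN = 15·√3.
Step 2: By the inverse law of cosines on triangle CFN: cos(∠CFN) = (15² + (15·√3)² − 15²) / (2·15·15·√3) = 675/779.42 = 0.866, so ∠CFN = 30°.

Therefore, the measure of angle ∠CFN = 30°.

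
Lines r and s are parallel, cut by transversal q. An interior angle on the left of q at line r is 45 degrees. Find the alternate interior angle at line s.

Alternate interior angles lie on opposite sides of the transversal, between the parallel lines.
By the alternate interior angle theorem, they are equal: 45 degrees.

45 degrees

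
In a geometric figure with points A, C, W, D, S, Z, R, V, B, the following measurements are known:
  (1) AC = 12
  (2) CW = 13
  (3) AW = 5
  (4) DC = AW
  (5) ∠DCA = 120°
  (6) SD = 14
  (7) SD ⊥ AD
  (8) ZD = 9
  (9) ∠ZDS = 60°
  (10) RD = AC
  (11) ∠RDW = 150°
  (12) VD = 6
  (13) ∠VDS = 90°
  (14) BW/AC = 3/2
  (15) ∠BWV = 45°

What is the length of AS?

From the given relations: DC = AW = 5.
Step 1: By the law of cosines on triangle DCA: DA² = 5² + 12² − 2·5·12·cos(120°) = 229, so DA ≈ 15.13.
Step 2: By the law of cosines on triangle ADS: AS² = 15.13² + 14² − 2·15.13·14·cos(90°) = 425, so AS = 5·√17.

Therefore, the length of AS = 5·√17.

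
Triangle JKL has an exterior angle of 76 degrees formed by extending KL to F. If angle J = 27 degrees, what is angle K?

By the exterior angle theorem: exterior angle = sum of remote interior angles.
76 = 27 + angle K
angle K = 76 - 27 = 49 degrees

49 degrees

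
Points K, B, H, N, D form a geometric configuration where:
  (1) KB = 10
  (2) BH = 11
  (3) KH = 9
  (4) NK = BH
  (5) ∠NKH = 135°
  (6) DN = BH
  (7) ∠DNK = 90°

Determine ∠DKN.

From the given relations: NK = BH = 11; DN = BH = 11.
Step 1: By the law of cosines on triangle KND: KD² = 11² + 11² − 2·11·11·cos(90°) = 242, so KD = 11·√2.
Step 2: By the inverse law of cosines on triangle DKN: cos(∠DKN) = ((11·√2)² + 11² − 11²) / (2·11·√2·11) = 242/342.24 = 0.7071, so ∠DKN = 45°.

Therefore, the measure of angle ∠DKN = 45°.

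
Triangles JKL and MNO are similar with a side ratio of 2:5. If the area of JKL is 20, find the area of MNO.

Area ratio = (2/5)^2 = 4/25. Area of MNO = 20 * 25/4 = 125.

125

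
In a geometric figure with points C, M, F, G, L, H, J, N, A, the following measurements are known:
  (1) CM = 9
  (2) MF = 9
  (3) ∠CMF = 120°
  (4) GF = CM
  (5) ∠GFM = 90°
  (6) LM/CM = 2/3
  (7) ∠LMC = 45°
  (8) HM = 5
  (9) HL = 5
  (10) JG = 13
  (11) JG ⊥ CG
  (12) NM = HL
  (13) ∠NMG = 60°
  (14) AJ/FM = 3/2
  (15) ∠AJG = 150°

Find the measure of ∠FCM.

Step 1: By the law of cosines on triangle CMF: CF² = 9² + 9² − 2·9·9·cos(120°) = 243, so CF = 9·√3.
Step 2: By the inverse law of cosines on triangle FCM: cos(∠FCM) = ((9·√3)² + 9² − 9²) / (2·9·√3·9) = 243/280.59 = 0.866, so ∠FCM = 30°.

Therefore, the measure of angle ∠FCM = 30°.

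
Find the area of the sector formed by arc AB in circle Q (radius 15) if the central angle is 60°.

Sector area = πr² × θ/360
= π × 15² × 1/6
= π × 225 × 1/6
= 75*pi/2

75*pi/2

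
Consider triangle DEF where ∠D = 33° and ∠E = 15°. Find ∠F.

By the triangle angle sum property, the three interior angles of any triangle add up to 180°.
We know angle D = 33° and angle E = 15°, so their sum is 48°.
Therefore angle F = 180° - 48° = 132°.

132 degrees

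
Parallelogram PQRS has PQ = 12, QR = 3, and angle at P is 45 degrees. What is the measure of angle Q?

Opposite sides of a parallelogram are parallel, so consecutive angles form co-interior angles on a transversal.
Co-interior angles sum to 180°, giving angle Q = 180 - 45 = 135 degrees.

135 degrees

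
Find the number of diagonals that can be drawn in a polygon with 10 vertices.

Total line segments between 10 vertices = C(10,2) = 45.
Subtract the 10 sides: 45 - 10 = 35 diagonals.

35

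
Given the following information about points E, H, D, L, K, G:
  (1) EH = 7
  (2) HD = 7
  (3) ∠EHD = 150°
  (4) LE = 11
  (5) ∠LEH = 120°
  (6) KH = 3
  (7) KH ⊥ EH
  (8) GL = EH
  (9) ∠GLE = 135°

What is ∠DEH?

Step 1: By the law of cosines on triangle EHD: ED² = 7² + 7² − 2·7·7·cos(150°) = 182.87, so ED ≈ 13.52.
Step 2: By the inverse law of cosines on triangle DEH: cos(∠DEH) = (13.52² + 7² − 7²) / (2·13.52·7) = 182.87/189.32 = 0.9659, so ∠DEH = 15°.

Therefore, the measure of angle ∠DEH = 15°.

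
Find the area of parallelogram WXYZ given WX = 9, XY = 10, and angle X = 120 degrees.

Area = a * b * sin(theta)
Area = 9 * 10 * sin(120 degrees)
Area = 90 * sqrt(3)/2
Area = 45*sqrt(3)

45*sqrt(3)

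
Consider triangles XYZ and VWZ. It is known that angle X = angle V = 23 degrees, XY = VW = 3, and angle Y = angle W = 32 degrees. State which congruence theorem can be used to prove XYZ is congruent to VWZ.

The given information provides:
angle X = angle V = 23 degrees, XY = VW = 3, and angle Y = angle W = 32 degrees
This matches the ASA congruence theorem.
Two pairs of corresponding angles and the included side are equal (Angle-Side-Angle).

ASA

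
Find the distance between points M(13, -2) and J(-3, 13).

The horizontal distance is |-3 - 13| = 16 and the vertical distance is |13 - -2| = 15.
By the Pythagorean theorem, d = sqrt(16^2 + 15^2) = sqrt(481).

sqrt(481)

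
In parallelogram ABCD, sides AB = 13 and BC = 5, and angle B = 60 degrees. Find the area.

Area = a * b * sin(theta)
Area = 13 * 5 * sin(60 degrees)
Area = 65 * sqrt(3)/2
Area = 65*sqrt(3)/2

65*sqrt(3)/2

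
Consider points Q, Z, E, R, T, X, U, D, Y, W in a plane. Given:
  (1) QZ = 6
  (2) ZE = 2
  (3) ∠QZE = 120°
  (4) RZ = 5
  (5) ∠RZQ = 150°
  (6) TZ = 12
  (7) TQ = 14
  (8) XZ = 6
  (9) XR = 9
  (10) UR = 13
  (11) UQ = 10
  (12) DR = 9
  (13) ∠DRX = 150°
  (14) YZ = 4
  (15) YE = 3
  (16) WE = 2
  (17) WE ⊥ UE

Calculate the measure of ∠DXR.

Step 1: By the law of cosines on triangle XRD: XD² = 9² + 9² − 2·9·9·cos(150°) = 302.3, so XD ≈ 17.39.
Step 2: By the inverse law of cosines on triangle DXR: cos(∠DXR) = (17.39² + 9² − 9²) / (2·17.39·9) = 302.3/312.96 = 0.9659, so ∠DXR = 15°.

Therefore, the measure of angle ∠DXR = 15°.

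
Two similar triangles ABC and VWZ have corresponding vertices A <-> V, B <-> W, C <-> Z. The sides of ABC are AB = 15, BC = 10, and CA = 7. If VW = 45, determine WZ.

k = 45/15 = 3. WZ = 3 * 10 = 30.

30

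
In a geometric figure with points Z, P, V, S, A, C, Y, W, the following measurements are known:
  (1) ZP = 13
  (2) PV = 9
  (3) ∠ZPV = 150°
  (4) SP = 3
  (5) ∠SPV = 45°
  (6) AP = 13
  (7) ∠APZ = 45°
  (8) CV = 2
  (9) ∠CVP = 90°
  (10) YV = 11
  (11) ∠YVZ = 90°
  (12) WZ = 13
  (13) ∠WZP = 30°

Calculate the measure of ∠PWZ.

Step 1: By the law of cosines on triangle WZP: WP² = 13² + 13² − 2·13·13·cos(30°) = 45.28, so WP ≈ 6.73.
Step 2: By the inverse law of cosines on triangle PWZ: cos(∠PWZ) = (6.73² + 13² − 13²) / (2·6.73·13) = 45.28/174.96 = 0.2588, so ∠PWZ = 75°.

Therefore, the measure of angle ∠PWZ = 75°.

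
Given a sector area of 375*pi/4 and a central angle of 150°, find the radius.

Sector area A = πr² × θ/360, so r² = 360A / (πθ).
r² = 360 × 375*pi/4 / (π × 150)
r² = 225
r = 15

15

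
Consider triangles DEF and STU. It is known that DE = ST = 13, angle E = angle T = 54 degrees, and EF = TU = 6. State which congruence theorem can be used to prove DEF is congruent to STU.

Consider the given information: DE = ST = 13, angle E = angle T = 54 degrees, and EF = TU = 6
This is not SSS or HL: SSS requires all three pairs of sides, but we don't have that. HL only applies to right triangles with matching hypotenuse and leg.
The correct criterion is SAS. Two pairs of corresponding sides and the included angle are equal (Side-Angle-Side).

SAS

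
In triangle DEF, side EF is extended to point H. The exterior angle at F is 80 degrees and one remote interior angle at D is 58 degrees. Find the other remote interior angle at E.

By the exterior angle theorem: exterior angle = sum of remote interior angles.
80 = 58 + angle E
angle E = 80 - 58 = 22 degrees

22 degrees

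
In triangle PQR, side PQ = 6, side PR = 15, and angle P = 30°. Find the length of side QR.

When two sides and the included angle are known, the law of cosines gives the third side.
c^2 = a^2 + b^2 - 2ab cos(C) generalizes the Pythagorean theorem to non-right triangles.
Here: QR^2 = 36 + 225 - 180*(sqrt(3)/2) = 261 - 90*sqrt(3)
QR = 3*sqrt(29 - 10*sqrt(3))

3*sqrt(29 - 10*sqrt(3))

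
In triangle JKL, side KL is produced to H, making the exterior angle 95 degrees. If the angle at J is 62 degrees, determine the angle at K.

angle K = 95 - 62 = 33 degrees (exterior angle theorem).

33 degrees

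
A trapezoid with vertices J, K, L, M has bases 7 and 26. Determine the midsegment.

The midsegment of a trapezoid = (base1 + base2) / 2
midsegment = (7 + 26) / 2
midsegment = 33 / 2
midsegment = 33/2

33/2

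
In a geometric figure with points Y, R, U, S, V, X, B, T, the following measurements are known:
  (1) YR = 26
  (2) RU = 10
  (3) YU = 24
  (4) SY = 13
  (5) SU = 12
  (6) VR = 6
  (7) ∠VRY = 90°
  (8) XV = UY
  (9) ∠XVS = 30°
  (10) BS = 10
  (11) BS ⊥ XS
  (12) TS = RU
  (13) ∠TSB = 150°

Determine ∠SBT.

From the given relations: TS = RU = 10.
Step 1: By the law of cosines on triangle BST: BT² = 10² + 10² − 2·10·10·cos(150°) = 373.21, so BT ≈ 19.32.
Step 2: By the inverse law of cosines on triangle SBT: cos(∠SBT) = (10² + 19.32² − 10²) / (2·10·19.32) = 373.21/386.37 = 0.9659, so ∠SBT = 15°.

Therefore, the measure of angle ∠SBT = 15°.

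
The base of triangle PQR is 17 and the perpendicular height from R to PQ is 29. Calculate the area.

Area = (1/2) * base * height
Area = (1/2) * 17 * 29
Area = 493/2

493/2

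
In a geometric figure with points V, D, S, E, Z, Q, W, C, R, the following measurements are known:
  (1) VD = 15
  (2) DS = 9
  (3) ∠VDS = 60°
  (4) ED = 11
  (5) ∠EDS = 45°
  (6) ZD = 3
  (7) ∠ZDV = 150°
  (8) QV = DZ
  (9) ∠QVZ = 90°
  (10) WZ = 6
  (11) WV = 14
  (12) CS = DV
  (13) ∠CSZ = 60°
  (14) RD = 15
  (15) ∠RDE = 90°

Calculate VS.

Step 1: By the law of cosines on triangle VDS: VS² = 15² + 9² − 2·15·9·cos(60°) = 171, so VS = 3·√19.

Therefore, the length of VS = 3·√19.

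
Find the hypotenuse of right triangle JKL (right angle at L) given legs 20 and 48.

In a right triangle, the square of the hypotenuse equals the sum of the squares of the two legs.
The legs are 20 and 48, so the hypotenuse = sqrt(400 + 2304) = sqrt(2704) = 52.

52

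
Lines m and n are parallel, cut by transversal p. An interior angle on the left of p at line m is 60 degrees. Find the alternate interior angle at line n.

Alternate interior angles lie on opposite sides of the transversal, between the parallel lines.
By the alternate interior angle theorem, they are equal: 60 degrees.

60 degrees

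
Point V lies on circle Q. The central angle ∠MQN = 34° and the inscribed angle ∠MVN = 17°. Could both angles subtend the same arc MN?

By the inscribed angle theorem, if both angles subtend the same arc, the inscribed angle must be half the central angle.
Half of 34° = 17°, which equals the given inscribed angle of 17°.
Therefore, yes, they correspond to the same arc.

Yes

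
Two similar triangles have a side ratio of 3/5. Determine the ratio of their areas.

The ratio of areas of similar triangles equals the square of the side ratio.
Side ratio = 3:5
Area ratio = (3/5)^2 = 9/25 = 9:25

9:25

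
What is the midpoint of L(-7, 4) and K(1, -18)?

The midpoint is the average of the coordinates:
x: (-7 + 1)/2 = -3
y: (4 + -18)/2 = -7
Midpoint = (-3, -7)

(-3, -7)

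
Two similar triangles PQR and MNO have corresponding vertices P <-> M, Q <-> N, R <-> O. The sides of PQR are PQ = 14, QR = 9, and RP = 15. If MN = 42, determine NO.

Similar triangles have proportional sides. Setting up the proportion:
MN / PQ = NO / QR
42 / 14 = NO / 9
NO = 9 * 42 / 14 = 27.

27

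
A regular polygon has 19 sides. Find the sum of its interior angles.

The sum of interior angles of an n-sided polygon is (n - 2) * 180.
For n = 19: (19 - 2) * 180 = 17 * 180 = 3060 degrees.

3060 degrees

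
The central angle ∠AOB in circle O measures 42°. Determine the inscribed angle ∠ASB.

By the inscribed angle theorem, the inscribed angle is half the central angle.
Inscribed angle = 42° / 2 = 21°

21°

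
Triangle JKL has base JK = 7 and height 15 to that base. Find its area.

A triangle's area is half the area of a rectangle with the same base and height.
Area = (1/2) * 7 * 15 = 105/2.

105/2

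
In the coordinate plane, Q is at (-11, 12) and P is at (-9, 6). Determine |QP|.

The horizontal distance is |-9 - -11| = 2 and the vertical distance is |6 - 12| = 6.
By the Pythagorean theorem, d = sqrt(2^2 + 6^2) = sqrt(40) = 2*sqrt(10).

2*sqrt(10)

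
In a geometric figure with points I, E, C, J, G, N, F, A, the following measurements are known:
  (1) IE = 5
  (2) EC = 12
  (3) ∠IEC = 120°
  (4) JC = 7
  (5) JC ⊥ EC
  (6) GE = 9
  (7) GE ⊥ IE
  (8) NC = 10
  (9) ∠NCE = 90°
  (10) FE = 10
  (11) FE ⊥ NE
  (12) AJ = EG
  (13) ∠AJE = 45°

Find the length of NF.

Step 1: By the law of cosines on triangle ECN: EN² = 12² + 10² − 2·12·10·cos(90°) = 244, so EN = 2·√61.
Step 2: By the law of cosines on triangle NEF: NF² = (2·√61)² + 10² − 2·2·√61·10·cos(90°) = 344, so NF = 2·√86.

Therefore, the length of NF = 2·√86.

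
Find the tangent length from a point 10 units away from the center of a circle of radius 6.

Let T be the point of tangency. Then CT ⊥ AT (radius ⊥ tangent).
In right triangle CTA: CA² = CT² + AT²
10² = 6² + AT²
AT² = 64, AT = 8

8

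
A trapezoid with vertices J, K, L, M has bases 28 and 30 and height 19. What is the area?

Area of a trapezoid = (base1 + base2) * height / 2
Area = (28 + 30) * 19 / 2
Area = 58 * 19 / 2
Area = 1102 / 2
Area = 551

551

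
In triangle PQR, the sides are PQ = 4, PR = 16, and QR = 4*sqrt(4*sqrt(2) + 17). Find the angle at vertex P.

By the inverse law of cosines: cos(P) = (PQ² + PR² - QR²) / (2 × PQ × PR)
cos(P) = (4² + 16² - (4*sqrt(4*sqrt(2) + 17))²) / (2 × 4 × 16)
cos(P) = (16 + 256 - (64*sqrt(2) + 272)) / 128
cos(P) = -sqrt(2)/2
P = arccos(-sqrt(2)/2) = 135°

135°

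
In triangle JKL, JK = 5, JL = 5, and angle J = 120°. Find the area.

Area = (1/2)(5)(5) sin(120°) = (1/2)(5)(5)(sqrt(3)/2) = 25*sqrt(3)/4

25*sqrt(3)/4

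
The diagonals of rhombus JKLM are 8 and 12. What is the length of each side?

The diagonals of a rhombus bisect each other at right angles.
Half-diagonals: 8/2 = 4 and 12/2 = 6
side = sqrt(4^2 + 6^2)
side = sqrt(16 + 36)
side = sqrt(52) = 2*sqrt(13)

2*sqrt(13)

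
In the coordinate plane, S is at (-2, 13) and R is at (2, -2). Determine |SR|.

d = sqrt((4)^2 + (-15)^2) = sqrt(241)

sqrt(241)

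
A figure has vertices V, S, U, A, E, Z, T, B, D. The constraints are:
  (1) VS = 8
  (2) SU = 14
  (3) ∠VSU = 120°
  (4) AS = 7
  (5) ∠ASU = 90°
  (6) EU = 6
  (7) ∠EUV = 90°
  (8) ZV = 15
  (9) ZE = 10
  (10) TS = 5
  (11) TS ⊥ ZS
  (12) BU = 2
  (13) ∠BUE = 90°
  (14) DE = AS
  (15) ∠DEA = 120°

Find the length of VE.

Step 1: By the law of cosines on triangle USV: UV² = 14² + 8² − 2·14·8·cos(120°) = 372, so UV = 2·√93.
Step 2: By the law of cosines on triangle VUE: VE² = (2·√93)² + 6² − 2·2·√93·6·cos(90°) = 408, so VE = 2·√102.

Therefore, the length of VE = 2·√102.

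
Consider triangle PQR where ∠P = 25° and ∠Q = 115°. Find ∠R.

The interior angles sum to 180°: angle R = 180 - 25 - 115 = 40°.
The triangle is obtuse (angles 25°, 115°, 40°).

40 degrees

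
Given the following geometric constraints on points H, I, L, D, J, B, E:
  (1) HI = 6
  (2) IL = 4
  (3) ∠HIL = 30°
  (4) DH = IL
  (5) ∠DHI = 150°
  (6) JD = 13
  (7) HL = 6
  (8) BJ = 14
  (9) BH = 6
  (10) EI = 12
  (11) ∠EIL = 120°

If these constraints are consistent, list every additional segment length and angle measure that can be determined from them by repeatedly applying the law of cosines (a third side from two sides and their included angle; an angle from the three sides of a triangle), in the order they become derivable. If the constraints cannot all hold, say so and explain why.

These constraints are not satisfiable: (1), (2) and (3) already determine HL: by the law of cosines HL² = 6² + 4² − 2·6·4·cos(30°) = 10.43, so HL ≈ 3.23, which contradicts (7) HL = 6. No planar figure meets all of them, so nothing further can be derived.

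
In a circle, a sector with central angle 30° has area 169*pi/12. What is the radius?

The sector covers 30°/360° = 1/12 of the full circle.
Full circle area = 169*pi/12 / 1/12 = 169*pi.
Since full area = πr², we get r² = 169*pi/π = 169, so r = 13.

13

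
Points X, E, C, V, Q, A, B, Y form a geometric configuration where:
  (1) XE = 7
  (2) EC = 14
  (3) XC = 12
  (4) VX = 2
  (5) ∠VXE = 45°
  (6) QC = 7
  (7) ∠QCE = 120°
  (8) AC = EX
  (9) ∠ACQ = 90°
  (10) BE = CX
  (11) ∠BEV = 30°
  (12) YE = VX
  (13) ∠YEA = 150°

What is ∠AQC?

From the given relations: AC = EX = 7.
Step 1: By the law of cosines on triangle QCA: QA² = 7² + 7² − 2·7·7·cos(90°) = 98, so QA = 7·√2.
Step 2: By the inverse law of cosines on triangle AQC: cos(∠AQC) = ((7·√2)² + 7² − 7²) / (2·7·√2·7) = 98/138.59 = 0.7071, so ∠AQC = 45°.

Therefore, the measure of angle ∠AQC = 45°.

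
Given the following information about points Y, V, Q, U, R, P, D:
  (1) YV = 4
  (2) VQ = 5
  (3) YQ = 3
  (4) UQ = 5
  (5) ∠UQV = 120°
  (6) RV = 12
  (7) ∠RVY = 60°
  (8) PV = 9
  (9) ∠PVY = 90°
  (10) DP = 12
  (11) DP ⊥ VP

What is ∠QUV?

Step 1: By the law of cosines on triangle UQV: UV² = 5² + 5² − 2·5·5·cos(120°) = 75, so UV = 5·√3.
Step 2: By the inverse law of cosines on triangle QUV: cos(∠QUV) = (5² + (5·√3)² − 5²) / (2·5·5·√3) = 75/86.6 = 0.866, so ∠QUV = 30°.

Therefore, the measure of angle ∠QUV = 30°.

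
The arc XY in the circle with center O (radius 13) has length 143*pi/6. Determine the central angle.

θ = 360 × 143*pi/6 / (2π × 13) = 330° (rearranging arc length formula).

330°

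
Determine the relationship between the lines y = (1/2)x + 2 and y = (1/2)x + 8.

Slope of line 1: m1 = 1/2
Slope of line 2: m2 = 1/2
Two lines are parallel if and only if they have equal slopes (or both are vertical).
Here m1 = m2 = 1/2, confirming the lines are parallel.

Parallel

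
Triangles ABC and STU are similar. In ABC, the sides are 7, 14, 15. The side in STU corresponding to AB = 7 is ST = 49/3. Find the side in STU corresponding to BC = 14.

k = 49/3/7 = 7/3. TU = 7/3 * 14 = 98/3.

98/3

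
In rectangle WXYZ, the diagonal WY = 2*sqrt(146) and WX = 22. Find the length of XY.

b = sqrt(d^2 - a^2) = sqrt(584 - 484) = sqrt(100) = 10

10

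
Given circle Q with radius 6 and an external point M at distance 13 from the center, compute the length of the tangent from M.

tangent = √(d² - r²) = √(13² - 6²) = √(169 - 36) = √133 = sqrt(133)

sqrt(133)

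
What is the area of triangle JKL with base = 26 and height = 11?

Area = (1/2) * base * height
Area = (1/2) * 26 * 11
Area = 143

143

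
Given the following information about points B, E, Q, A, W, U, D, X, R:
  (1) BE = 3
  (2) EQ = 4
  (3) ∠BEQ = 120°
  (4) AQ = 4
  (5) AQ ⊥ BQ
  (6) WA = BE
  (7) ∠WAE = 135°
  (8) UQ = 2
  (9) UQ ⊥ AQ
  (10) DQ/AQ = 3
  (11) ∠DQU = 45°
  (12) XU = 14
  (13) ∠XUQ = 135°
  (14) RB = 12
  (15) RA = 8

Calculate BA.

Step 1: By the law of cosines on triangle BEQ: BQ² = 3² + 4² − 2·3·4·cos(120°) = 37, so BQ = √37.
Step 2: By the law of cosines on triangle BQA: BA² = √37² + 4² − 2·√37·4·cos(90°) = 53, so BA = √53.

Therefore, the length of BA = √53.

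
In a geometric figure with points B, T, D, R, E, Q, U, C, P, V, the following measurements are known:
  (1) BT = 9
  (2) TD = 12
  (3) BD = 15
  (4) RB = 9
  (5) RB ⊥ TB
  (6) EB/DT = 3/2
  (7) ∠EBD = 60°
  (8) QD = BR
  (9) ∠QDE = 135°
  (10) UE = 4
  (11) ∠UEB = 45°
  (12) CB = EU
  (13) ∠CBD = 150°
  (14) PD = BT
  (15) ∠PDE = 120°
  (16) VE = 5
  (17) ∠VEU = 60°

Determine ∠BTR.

Step 1: By the law of cosines on triangle TBR: TR² = 9² + 9² − 2·9·9·cos(90°) = 162, so TR = 9·√2.
Step 2: By the inverse law of cosines on triangle BTR: cos(∠BTR) = (9² + (9·√2)² − 9²) / (2·9·9·√2) = 162/229.1 = 0.7071, so ∠BTR = 45°.

Therefore, the measure of angle ∠BTR = 45°.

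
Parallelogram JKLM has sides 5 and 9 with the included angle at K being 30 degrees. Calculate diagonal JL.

The diagonal of a parallelogram can be found by treating two adjacent sides and the diagonal as a triangle.
Applying the law of cosines with sides 5, 9 and included angle 30°:
d^2 = 25 + 81 - 90*cos(30°) = 106 - 45*sqrt(3)
d = sqrt(106 - 45*sqrt(3))

sqrt(106 - 45*sqrt(3))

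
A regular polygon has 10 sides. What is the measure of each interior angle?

Each interior angle of a regular n-gon is (n - 2) * 180 / n.
For n = 10: (10 - 2) * 180 / 10 = 1440/10 = 144 degrees.

144 degrees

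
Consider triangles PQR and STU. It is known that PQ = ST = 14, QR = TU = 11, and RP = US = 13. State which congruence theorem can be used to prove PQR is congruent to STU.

The given information provides:
PQ = ST = 14, QR = TU = 11, and RP = US = 13
This matches the SSS congruence theorem.
All three pairs of corresponding sides are equal (Side-Side-Side).

SSS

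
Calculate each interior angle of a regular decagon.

Each interior angle of a regular n-gon is (n - 2) * 180 / n.
For n = 10: (10 - 2) * 180 / 10 = 1440/10 = 144 degrees.

144 degrees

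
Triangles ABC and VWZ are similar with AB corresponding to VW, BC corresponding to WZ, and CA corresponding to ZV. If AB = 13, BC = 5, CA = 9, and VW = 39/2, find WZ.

Since the triangles are similar, the ratio of corresponding sides is constant.
Scale factor k = VW / AB = 39/2 / 13 = 3/2
WZ = k * BC = 3/2 * 5 = 15/2

15/2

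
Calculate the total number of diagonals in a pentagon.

The number of diagonals in an n-gon is n(n - 3)/2.
For n = 5: 5(5 - 3)/2 = 5 × 2 / 2 = 5.

5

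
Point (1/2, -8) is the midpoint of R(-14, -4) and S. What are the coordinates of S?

Using the midpoint formula: M = ((x1 + x2)/2, (y1 + y2)/2)
We know M = (1/2, -8) and R = (-14, -4)
For x: 1/2 = (-14 + x2)/2, so x2 = 2*1/2 - -14 = 15
For y: -8 = (-4 + y2)/2, so y2 = 2*-8 - -4 = -12
S = (15, -12)

(15, -12)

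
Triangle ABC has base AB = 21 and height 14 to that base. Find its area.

Area = (1/2) * base * height
Area = (1/2) * 21 * 14
Area = 147

147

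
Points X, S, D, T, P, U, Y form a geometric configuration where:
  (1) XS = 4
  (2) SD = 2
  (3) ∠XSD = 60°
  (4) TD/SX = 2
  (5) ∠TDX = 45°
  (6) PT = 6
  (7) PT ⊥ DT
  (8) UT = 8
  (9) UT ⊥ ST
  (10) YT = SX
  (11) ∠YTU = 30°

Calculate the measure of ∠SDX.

Step 1: By the law of cosines on triangle DSX: DX² = 2² + 4² − 2·2·4·cos(60°) = 12, so DX = 2·√3.
Step 2: By the inverse law of cosines on triangle SDX: cos(∠SDX) = (2² + (2·√3)² − 4²) / (2·2·2·√3) = 0/13.86 = 0, so ∠SDX = 90°.

Therefore, the measure of angle ∠SDX = 90°.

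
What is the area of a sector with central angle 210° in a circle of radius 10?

Sector area = π(10²)(7/12) = 175*pi/3

175*pi/3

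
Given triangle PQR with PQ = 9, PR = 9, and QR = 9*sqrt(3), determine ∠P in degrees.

When all three sides of a triangle are known, the law of cosines can be rearranged to find any angle.
cos(C) = (a² + b² - c²) / (2ab) gives cos(P) = -1/2.
Taking the inverse cosine: P = 120°.

120°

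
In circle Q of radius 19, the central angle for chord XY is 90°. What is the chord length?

Chord = 2(19) sin(45°) = 19*sqrt(2)

19*sqrt(2)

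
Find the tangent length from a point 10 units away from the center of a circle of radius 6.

tangent = √(d² - r²) = √(10² - 6²) = √(100 - 36) = √64 = 8

8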